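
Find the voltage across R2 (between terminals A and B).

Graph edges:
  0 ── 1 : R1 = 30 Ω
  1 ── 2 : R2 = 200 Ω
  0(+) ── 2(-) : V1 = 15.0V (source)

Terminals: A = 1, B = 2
R1 and R2 are in series across V1 (node 0 → node 1 → node 2), and the output A–B is taken across R2, so this is a voltage divider.
Series current: I = V1/(R1 + R2) = 15/(30 + 200) = 15/230 = 0.06522 A
V_R2 = I × R2 = V1 × R2/(R1 + R2) = 15 × 200/230 = 13.04 V

Final answer: 13.04 V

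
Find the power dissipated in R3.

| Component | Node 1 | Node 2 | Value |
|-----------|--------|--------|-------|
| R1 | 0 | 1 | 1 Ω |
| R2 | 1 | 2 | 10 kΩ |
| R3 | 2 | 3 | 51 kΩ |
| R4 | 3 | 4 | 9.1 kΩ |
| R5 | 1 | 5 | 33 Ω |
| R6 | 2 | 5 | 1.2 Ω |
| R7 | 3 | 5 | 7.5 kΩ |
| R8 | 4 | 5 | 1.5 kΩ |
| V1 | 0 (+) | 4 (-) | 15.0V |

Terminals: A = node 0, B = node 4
Nodal analysis, taking node 4 as the 0 V reference.
Source V1 fixes V_0 = 15 V.
KCL at each unknown node (sum of currents leaving = 0; resistances in Ω):
  Node 1: (V_1 - 15)/1 + (V_1 - V_2)/10000 + (V_1 - V_5)/33 = 0
  Node 2: (V_2 - V_1)/10000 + (V_2 - V_3)/51000 + (V_2 - V_5)/1.2 = 0
  Node 3: (V_3 - V_2)/51000 + (V_3 - 0)/9100 + (V_3 - V_5)/7500 = 0
  Node 5: (V_5 - V_1)/33 + (V_5 - V_2)/1.2 + (V_5 - V_3)/7500 + (V_5 - 0)/1500 = 0
Collecting terms (coefficients in siemens):
  1.03·V_1 - 0.0001·V_2 - 0.0303·V_5 = 15
  0.8335·V_2 - 0.0001·V_1 - 0.00001961·V_3 - 0.8333·V_5 = 0
  0.0002628·V_3 - 0.00001961·V_2 - 0.0001333·V_5 = 0
  0.8644·V_5 - 0.0303·V_1 - 0.8333·V_2 - 0.0001333·V_3 = 0
Solving these 4 simultaneous equations (Gaussian elimination) gives:
  V_1 = 14.99 V, V_2 = 14.64 V, V_3 = 8.518 V, V_5 = 14.64 V
I_R3 = (V_2 - V_3)/R3 = (14.64 - 8.518)/51000 = 0.00012 A
P_R3 = I_R3² × R3 = (0.00012)² × 51000 = 0.0007344 W

Final answer: 0.0007344 W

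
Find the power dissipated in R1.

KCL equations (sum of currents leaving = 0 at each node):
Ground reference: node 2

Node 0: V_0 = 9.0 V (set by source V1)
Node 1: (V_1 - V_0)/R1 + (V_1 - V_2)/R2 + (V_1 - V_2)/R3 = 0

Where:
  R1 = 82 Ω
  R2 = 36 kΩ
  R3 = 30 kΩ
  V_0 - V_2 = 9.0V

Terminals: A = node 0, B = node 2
Nodal analysis, taking node 2 as the 0 V reference.
Source V1 fixes V_0 = 9 V.
KCL at each unknown node (sum of currents leaving = 0; resistances in Ω):
  Node 1: (V_1 - 9)/82 + (V_1 - 0)/36000 + (V_1 - 0)/30000 = 0
Collecting terms: 0.01226 × V_1 = 0.1098  =>  V_1 = 8.955 V
I_R1 = (V_0 - V_1)/R1 = (9 - 8.955)/82 = 0.0005473 A
P_R1 = I_R1² × R1 = (0.0005473)² × 82 = 0.00002456 W

Final answer: 2.456e-05 W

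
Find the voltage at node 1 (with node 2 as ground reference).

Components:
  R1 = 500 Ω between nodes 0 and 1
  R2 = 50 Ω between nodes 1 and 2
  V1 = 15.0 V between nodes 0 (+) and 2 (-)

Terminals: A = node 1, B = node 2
Nodal analysis, taking node 2 as the 0 V reference.
Source V1 fixes V_0 = 15 V.
KCL at each unknown node (sum of currents leaving = 0; resistances in Ω):
  Node 1: (V_1 - 15)/500 + (V_1 - 0)/50 = 0
Collecting terms: 0.022 × V_1 = 0.03  =>  V_1 = 1.364 V
The requested potential is V_1 = 1.364 V.

Final answer: V_1 = 1.364 V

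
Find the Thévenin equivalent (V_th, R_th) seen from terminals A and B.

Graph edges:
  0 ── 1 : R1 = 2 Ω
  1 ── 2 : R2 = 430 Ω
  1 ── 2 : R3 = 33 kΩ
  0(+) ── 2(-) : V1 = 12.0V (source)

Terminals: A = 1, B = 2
Step 1 — V_th is the open-circuit voltage V_A - V_B (nothing connected across the terminals).
Nodal analysis, taking node 2 as the 0 V reference.
Source V1 fixes V_0 = 12 V.
KCL at each unknown node (sum of currents leaving = 0; resistances in Ω):
  Node 1: (V_1 - 12)/2 + (V_1 - 0)/430 + (V_1 - 0)/33000 = 0
Collecting terms: 0.5024 × V_1 = 6  =>  V_1 = 11.94 V
V_th = V_1 - V_2 = 11.94 - 0 = 11.94 V
Step 2 — R_th: zero the source — replace V1 by a short circuit (node 2 merges into node 0) — and find the resistance seen between A (node 1) and B (node 0).
Reduce the network between node 1 (A) and node 0 (B) by series/parallel combination:
  Rp1 = R1 ‖ R2 ‖ R3 (parallel, all between nodes 0 and 1) = 1/(1/2 + 1/430 + 1/33000) = 1.991 Ω
R_th = 1.991 Ω

Final answer: V_th = 11.94 V, R_th = 1.991 Ω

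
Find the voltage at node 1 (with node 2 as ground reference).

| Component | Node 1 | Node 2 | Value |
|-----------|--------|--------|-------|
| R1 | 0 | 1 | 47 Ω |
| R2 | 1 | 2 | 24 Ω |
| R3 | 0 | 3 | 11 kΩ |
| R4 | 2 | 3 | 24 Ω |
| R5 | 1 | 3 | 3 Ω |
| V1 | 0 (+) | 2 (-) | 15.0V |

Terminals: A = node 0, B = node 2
Nodal analysis, taking node 2 as the 0 V reference.
Source V1 fixes V_0 = 15 V.
KCL at each unknown node (sum of currents leaving = 0; resistances in Ω):
  Node 1: (V_1 - 15)/47 + (V_1 - 0)/24 + (V_1 - V_3)/3 = 0
  Node 3: (V_3 - 15)/11000 + (V_3 - 0)/24 + (V_3 - V_1)/3 = 0
Collecting terms (coefficients in siemens):
  0.3963·V_1 - 0.3333·V_3 = 0.3191
  0.3751·V_3 - 0.3333·V_1 = 0.001364
Determinant D = (0.3963)(0.3751) - (-0.3333)(-0.3333) = 0.03753
V_1 = [(0.3191)(0.3751) - (-0.3333)(0.001364)]/D = 3.202 V
V_3 = [(0.3963)(0.001364) - (0.3191)(-0.3333)]/D = 2.849 V
The requested potential is V_1 = 3.202 V.

Final answer: V_1 = 3.202 V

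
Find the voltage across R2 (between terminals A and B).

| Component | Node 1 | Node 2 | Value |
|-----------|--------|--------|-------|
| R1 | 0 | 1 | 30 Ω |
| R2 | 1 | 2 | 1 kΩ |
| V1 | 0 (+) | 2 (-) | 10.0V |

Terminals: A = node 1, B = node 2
R1 and R2 are in series across V1 (node 0 → node 1 → node 2), and the output A–B is taken across R2, so this is a voltage divider.
Series current: I = V1/(R1 + R2) = 10/(30 + 1000) = 10/1030 = 0.009709 A
V_R2 = I × R2 = V1 × R2/(R1 + R2) = 10 × 1000/1030 = 9.709 V

Final answer: 9.709 V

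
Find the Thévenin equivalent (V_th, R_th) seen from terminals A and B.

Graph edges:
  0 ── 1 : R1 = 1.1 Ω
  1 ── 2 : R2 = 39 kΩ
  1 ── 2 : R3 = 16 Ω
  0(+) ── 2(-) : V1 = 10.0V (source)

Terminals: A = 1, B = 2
Step 1 — V_th is the open-circuit voltage V_A - V_B (nothing connected across the terminals).
Nodal analysis, taking node 2 as the 0 V reference.
Source V1 fixes V_0 = 10 V.
KCL at each unknown node (sum of currents leaving = 0; resistances in Ω):
  Node 1: (V_1 - 10)/1.1 + (V_1 - 0)/39000 + (V_1 - 0)/16 = 0
Collecting terms: 0.9716 × V_1 = 9.091  =>  V_1 = 9.356 V
V_th = V_1 - V_2 = 9.356 - 0 = 9.356 V
Step 2 — R_th: zero the source — replace V1 by a short circuit (node 2 merges into node 0) — and find the resistance seen between A (node 1) and B (node 0).
Reduce the network between node 1 (A) and node 0 (B) by series/parallel combination:
  Rp1 = R1 ‖ R2 ‖ R3 (parallel, all between nodes 0 and 1) = 1/(1/1.1 + 1/39000 + 1/16) = 1.029 Ω
R_th = 1.029 Ω

Final answer: V_th = 9.356 V, R_th = 1.029 Ω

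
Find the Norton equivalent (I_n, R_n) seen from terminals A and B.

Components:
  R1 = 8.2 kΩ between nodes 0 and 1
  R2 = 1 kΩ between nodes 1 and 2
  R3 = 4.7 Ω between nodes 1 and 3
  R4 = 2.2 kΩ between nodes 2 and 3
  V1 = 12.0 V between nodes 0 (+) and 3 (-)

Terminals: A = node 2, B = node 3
Find the Thévenin equivalent first; then I_n = V_th/R_th and R_n = R_th.
Step 1 — V_th is the open-circuit voltage V_A - V_B (nothing connected across the terminals).
Nodal analysis, taking node 3 as the 0 V reference.
Source V1 fixes V_0 = 12 V.
KCL at each unknown node (sum of currents leaving = 0; resistances in Ω):
  Node 1: (V_1 - 12)/8200 + (V_1 - V_2)/1000 + (V_1 - 0)/4.7 = 0
  Node 2: (V_2 - V_1)/1000 + (V_2 - 0)/2200 = 0
Collecting terms (coefficients in siemens):
  0.2139·V_1 - 0.001·V_2 = 0.001463
  0.001455·V_2 - 0.001·V_1 = 0
Determinant D = (0.2139)(0.001455) - (-0.001)(-0.001) = 0.0003101
V_1 = [(0.001463)(0.001455) - (-0.001)(0)]/D = 0.006864 V
V_2 = [(0.2139)(0) - (0.001463)(-0.001)]/D = 0.004719 V
V_th = V_2 - V_3 = 0.004719 - 0 = 0.004719 V
Step 2 — R_th: zero the source — replace V1 by a short circuit (node 3 merges into node 0) — and find the resistance seen between A (node 2) and B (node 0).
Reduce the network between node 2 (A) and node 0 (B) by series/parallel combination:
  Rp1 = R1 ‖ R3 (parallel, both between nodes 0 and 1) = 1/(1/8200 + 1/4.7) = 4.697 Ω
  Rs1 = R2 + Rp1 (series, joined only at node 1) = 1000 + 4.697 = 1005 Ω
  Rp2 = R4 ‖ Rs1 (parallel, both between nodes 0 and 2) = 1/(1/2200 + 1/1005) = 689.7 Ω
R_th = 689.7 Ω
I_n = V_th/R_th = 0.004719/689.7 = 0.000006842 A, and R_n = R_th = 689.7 Ω

Final answer: I_n = 6.842e-06 A, R_n = 689.7 Ω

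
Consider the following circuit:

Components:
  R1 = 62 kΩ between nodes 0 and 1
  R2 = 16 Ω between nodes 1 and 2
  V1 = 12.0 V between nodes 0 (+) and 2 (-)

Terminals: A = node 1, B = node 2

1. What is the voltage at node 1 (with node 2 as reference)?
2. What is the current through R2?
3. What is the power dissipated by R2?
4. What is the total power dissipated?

Nodal analysis, taking node 2 as the 0 V reference.
Source V1 fixes V_0 = 12 V.
KCL at each unknown node (sum of currents leaving = 0; resistances in Ω):
  Node 1: (V_1 - 12)/62000 + (V_1 - 0)/16 = 0
Collecting terms: 0.06252 × V_1 = 0.0001935  =>  V_1 = 0.003096 V
Part 1:
  Read off the nodal solution: V_1 = 0.003096 V
Part 2:
  I_R2 = (V_1 - V_2)/R2 = (0.003096 - 0)/16 = 0.0001935 A
  Magnitude: I_R2 = 0.0001935 A
Part 3:
  I_R2 = (V_1 - V_2)/R2 = (0.003096 - 0)/16 = 0.0001935 A
  P_R2 = I_R2² × R2 = (0.0001935)² × 16 = 0.0000005991 W
Part 4:
  Power in each resistor, P = (ΔV)²/R:
    P_R1 = (12 - 0.003096)²/62000 = 0.002321 W
    P_R2 = (0.003096 - 0)²/16 = 0.0000005991 W
  P_total = P_R1 + P_R2 = 0.002322 W

Final answers:
1. V_1 = 0.003096 V
2. I_R2 = 0.0001935 A
3. P_R2 = 5.991e-07 W
4. P_total = 0.002322 W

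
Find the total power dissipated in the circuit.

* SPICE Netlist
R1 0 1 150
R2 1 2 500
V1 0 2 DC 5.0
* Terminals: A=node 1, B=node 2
Nodal analysis, taking node 2 as the 0 V reference.
Source V1 fixes V_0 = 5 V.
KCL at each unknown node (sum of currents leaving = 0; resistances in Ω):
  Node 1: (V_1 - 5)/150 + (V_1 - 0)/500 = 0
Collecting terms: 0.008667 × V_1 = 0.03333  =>  V_1 = 3.846 V
Power in each resistor, P = (ΔV)²/R:
  P_R1 = (5 - 3.846)²/150 = 0.008876 W
  P_R2 = (3.846 - 0)²/500 = 0.02959 W
P_total = P_R1 + P_R2 = 0.03846 W

Final answer: 0.03846 W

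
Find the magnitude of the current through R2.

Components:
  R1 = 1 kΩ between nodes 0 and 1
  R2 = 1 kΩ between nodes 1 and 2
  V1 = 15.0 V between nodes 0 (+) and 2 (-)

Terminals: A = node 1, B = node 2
Nodal analysis, taking node 2 as the 0 V reference.
Source V1 fixes V_0 = 15 V.
KCL at each unknown node (sum of currents leaving = 0; resistances in Ω):
  Node 1: (V_1 - 15)/1000 + (V_1 - 0)/1000 = 0
Collecting terms: 0.002 × V_1 = 0.015  =>  V_1 = 7.5 V
I_R2 = (V_1 - V_2)/R2 = (7.5 - 0)/1000 = 0.0075 A
|I_R2| = 0.0075 A

Final answer: |I_R2| = 0.0075 A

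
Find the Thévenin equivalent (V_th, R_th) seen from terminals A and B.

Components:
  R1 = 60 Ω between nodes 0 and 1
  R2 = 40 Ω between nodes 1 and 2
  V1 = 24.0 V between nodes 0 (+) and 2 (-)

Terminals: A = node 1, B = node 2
Step 1 — V_th is the open-circuit voltage V_A - V_B (nothing connected across the terminals).
Nodal analysis, taking node 2 as the 0 V reference.
Source V1 fixes V_0 = 24 V.
KCL at each unknown node (sum of currents leaving = 0; resistances in Ω):
  Node 1: (V_1 - 24)/60 + (V_1 - 0)/40 = 0
Collecting terms: 0.04167 × V_1 = 0.4  =>  V_1 = 9.6 V
V_th = V_1 - V_2 = 9.6 - 0 = 9.6 V
Step 2 — R_th: zero the source — replace V1 by a short circuit (node 2 merges into node 0) — and find the resistance seen between A (node 1) and B (node 0).
Reduce the network between node 1 (A) and node 0 (B) by series/parallel combination:
  Rp1 = R1 ‖ R2 (parallel, both between nodes 0 and 1) = 1/(1/60 + 1/40) = 24 Ω
R_th = 24 Ω

Final answer: V_th = 9.6 V, R_th = 24 Ω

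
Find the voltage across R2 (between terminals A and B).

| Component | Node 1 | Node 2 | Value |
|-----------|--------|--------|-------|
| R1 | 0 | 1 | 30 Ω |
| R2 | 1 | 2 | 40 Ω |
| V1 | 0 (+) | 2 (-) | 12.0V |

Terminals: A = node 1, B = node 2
R1 and R2 are in series across V1 (node 0 → node 1 → node 2), and the output A–B is taken across R2, so this is a voltage divider.
Series current: I = V1/(R1 + R2) = 12/(30 + 40) = 12/70 = 0.1714 A
V_R2 = I × R2 = V1 × R2/(R1 + R2) = 12 × 40/70 = 6.857 V

Final answer: 6.857 V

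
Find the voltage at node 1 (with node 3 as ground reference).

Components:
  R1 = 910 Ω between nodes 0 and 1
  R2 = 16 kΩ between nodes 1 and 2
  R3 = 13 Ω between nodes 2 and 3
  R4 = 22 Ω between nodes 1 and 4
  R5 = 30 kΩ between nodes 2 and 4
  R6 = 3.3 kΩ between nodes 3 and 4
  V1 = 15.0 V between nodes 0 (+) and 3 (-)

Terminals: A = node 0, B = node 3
Nodal analysis, taking node 3 as the 0 V reference.
Source V1 fixes V_0 = 15 V.
KCL at each unknown node (sum of currents leaving = 0; resistances in Ω):
  Node 1: (V_1 - 15)/910 + (V_1 - V_2)/16000 + (V_1 - V_4)/22 = 0
  Node 2: (V_2 - V_1)/16000 + (V_2 - 0)/13 + (V_2 - V_4)/30000 = 0
  Node 4: (V_4 - V_1)/22 + (V_4 - V_2)/30000 + (V_4 - 0)/3300 = 0
Collecting terms (coefficients in siemens):
  0.04662·V_1 - 0.0000625·V_2 - 0.04545·V_4 = 0.01648
  0.07702·V_2 - 0.0000625·V_1 - 0.00003333·V_4 = 0
  0.04579·V_4 - 0.04545·V_1 - 0.00003333·V_2 = 0
Solving these 3 simultaneous equations (Gaussian elimination) gives:
  V_1 = 11.02 V, V_2 = 0.01368 V, V_4 = 10.94 V
The requested potential is V_1 = 11.02 V.

Final answer: V_1 = 11.02 V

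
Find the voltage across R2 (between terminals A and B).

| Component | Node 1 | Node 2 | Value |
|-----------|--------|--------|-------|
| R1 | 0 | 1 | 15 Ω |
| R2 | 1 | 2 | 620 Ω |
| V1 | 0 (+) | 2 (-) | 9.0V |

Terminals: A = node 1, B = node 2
R1 and R2 are in series across V1 (node 0 → node 1 → node 2), and the output A–B is taken across R2, so this is a voltage divider.
Series current: I = V1/(R1 + R2) = 9/(15 + 620) = 9/635 = 0.01417 A
V_R2 = I × R2 = V1 × R2/(R1 + R2) = 9 × 620/635 = 8.787 V

Final answer: 8.787 V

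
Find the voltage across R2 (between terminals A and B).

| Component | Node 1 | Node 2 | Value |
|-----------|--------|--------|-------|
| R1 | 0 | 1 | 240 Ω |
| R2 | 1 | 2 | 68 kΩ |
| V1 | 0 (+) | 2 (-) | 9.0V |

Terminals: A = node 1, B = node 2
R1 and R2 are in series across V1 (node 0 → node 1 → node 2), and the output A–B is taken across R2, so this is a voltage divider.
Series current: I = V1/(R1 + R2) = 9/(240 + 68000) = 9/68240 = 0.0001319 A
V_R2 = I × R2 = V1 × R2/(R1 + R2) = 9 × 68000/68240 = 8.968 V

Final answer: 8.968 V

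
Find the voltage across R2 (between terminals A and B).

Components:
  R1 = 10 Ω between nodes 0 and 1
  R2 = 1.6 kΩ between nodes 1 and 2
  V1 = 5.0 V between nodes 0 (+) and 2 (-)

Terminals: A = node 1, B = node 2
R1 and R2 are in series across V1 (node 0 → node 1 → node 2), and the output A–B is taken across R2, so this is a voltage divider.
Series current: I = V1/(R1 + R2) = 5/(10 + 1600) = 5/1610 = 0.003106 A
V_R2 = I × R2 = V1 × R2/(R1 + R2) = 5 × 1600/1610 = 4.969 V

Final answer: 4.969 V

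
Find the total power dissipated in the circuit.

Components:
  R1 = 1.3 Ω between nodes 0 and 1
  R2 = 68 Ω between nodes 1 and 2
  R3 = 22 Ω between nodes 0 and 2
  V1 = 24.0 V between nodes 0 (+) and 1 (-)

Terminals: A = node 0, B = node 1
Nodal analysis, taking node 1 as the 0 V reference.
Source V1 fixes V_0 = 24 V.
KCL at each unknown node (sum of currents leaving = 0; resistances in Ω):
  Node 2: (V_2 - 0)/68 + (V_2 - 24)/22 = 0
Collecting terms: 0.06016 × V_2 = 1.091  =>  V_2 = 18.13 V
Power in each resistor, P = (ΔV)²/R:
  P_R1 = (24 - 0)²/1.3 = 443.1 W
  P_R2 = (0 - 18.13)²/68 = 4.836 W
  P_R3 = (24 - 18.13)²/22 = 1.564 W
P_total = P_R1 + P_R2 + P_R3 = 449.5 W

Final answer: 449.5 W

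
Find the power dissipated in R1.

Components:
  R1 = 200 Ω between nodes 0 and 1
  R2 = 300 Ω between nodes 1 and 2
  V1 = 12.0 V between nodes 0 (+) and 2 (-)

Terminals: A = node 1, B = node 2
Nodal analysis, taking node 2 as the 0 V reference.
Source V1 fixes V_0 = 12 V.
KCL at each unknown node (sum of currents leaving = 0; resistances in Ω):
  Node 1: (V_1 - 12)/200 + (V_1 - 0)/300 = 0
Collecting terms: 0.008333 × V_1 = 0.06  =>  V_1 = 7.2 V
I_R1 = (V_0 - V_1)/R1 = (12 - 7.2)/200 = 0.024 A
P_R1 = I_R1² × R1 = (0.024)² × 200 = 0.1152 W

Final answer: 0.1152 W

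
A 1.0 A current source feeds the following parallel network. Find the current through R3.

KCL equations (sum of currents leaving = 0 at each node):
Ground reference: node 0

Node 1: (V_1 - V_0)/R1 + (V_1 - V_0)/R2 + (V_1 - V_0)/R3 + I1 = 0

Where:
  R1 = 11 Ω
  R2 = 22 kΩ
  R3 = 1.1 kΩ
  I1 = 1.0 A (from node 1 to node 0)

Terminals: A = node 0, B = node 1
All resistors sit directly between nodes 0 and 1, so they are in parallel and share one voltage V; the full source current 1 A splits among them.
1/R_par = 1/11 + 1/22000 + 1/1100 = 0.09186 S  =>  R_par = 10.89 Ω
V = I × R_par = 1 × 10.89 = 10.89 V
I_R3 = V/R3 = 10.89/1100 = 0.009896 A

Final answer: 0.009896 A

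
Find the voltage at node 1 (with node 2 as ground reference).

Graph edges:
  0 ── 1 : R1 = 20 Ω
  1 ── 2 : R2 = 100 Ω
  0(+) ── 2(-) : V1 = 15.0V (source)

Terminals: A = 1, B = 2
Nodal analysis, taking node 2 as the 0 V reference.
Source V1 fixes V_0 = 15 V.
KCL at each unknown node (sum of currents leaving = 0; resistances in Ω):
  Node 1: (V_1 - 15)/20 + (V_1 - 0)/100 = 0
Collecting terms: 0.06 × V_1 = 0.75  =>  V_1 = 12.5 V
The requested potential is V_1 = 12.5 V.

Final answer: V_1 = 12.5 V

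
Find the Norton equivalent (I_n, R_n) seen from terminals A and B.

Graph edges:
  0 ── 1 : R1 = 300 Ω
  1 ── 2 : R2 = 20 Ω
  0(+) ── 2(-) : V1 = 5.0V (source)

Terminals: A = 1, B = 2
Find the Thévenin equivalent first; then I_n = V_th/R_th and R_n = R_th.
Step 1 — V_th is the open-circuit voltage V_A - V_B (nothing connected across the terminals).
Nodal analysis, taking node 2 as the 0 V reference.
Source V1 fixes V_0 = 5 V.
KCL at each unknown node (sum of currents leaving = 0; resistances in Ω):
  Node 1: (V_1 - 5)/300 + (V_1 - 0)/20 = 0
Collecting terms: 0.05333 × V_1 = 0.01667  =>  V_1 = 0.3125 V
V_th = V_1 - V_2 = 0.3125 - 0 = 0.3125 V
Step 2 — R_th: zero the source — replace V1 by a short circuit (node 2 merges into node 0) — and find the resistance seen between A (node 1) and B (node 0).
Reduce the network between node 1 (A) and node 0 (B) by series/parallel combination:
  Rp1 = R1 ‖ R2 (parallel, both between nodes 0 and 1) = 1/(1/300 + 1/20) = 18.75 Ω
R_th = 18.75 Ω
I_n = V_th/R_th = 0.3125/18.75 = 0.01667 A, and R_n = R_th = 18.75 Ω

Final answer: I_n = 0.01667 A, R_n = 18.75 Ω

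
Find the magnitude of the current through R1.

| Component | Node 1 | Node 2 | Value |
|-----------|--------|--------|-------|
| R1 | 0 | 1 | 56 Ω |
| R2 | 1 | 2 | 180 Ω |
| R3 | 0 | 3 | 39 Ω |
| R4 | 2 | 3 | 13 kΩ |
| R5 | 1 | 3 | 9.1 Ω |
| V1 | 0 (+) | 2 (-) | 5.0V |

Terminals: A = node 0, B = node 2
Nodal analysis, taking node 2 as the 0 V reference.
Source V1 fixes V_0 = 5 V.
KCL at each unknown node (sum of currents leaving = 0; resistances in Ω):
  Node 1: (V_1 - 5)/56 + (V_1 - 0)/180 + (V_1 - V_3)/9.1 = 0
  Node 3: (V_3 - 5)/39 + (V_3 - 0)/13000 + (V_3 - V_1)/9.1 = 0
Collecting terms (coefficients in siemens):
  0.1333·V_1 - 0.1099·V_3 = 0.08929
  0.1356·V_3 - 0.1099·V_1 = 0.1282
Determinant D = (0.1333)(0.1356) - (-0.1099)(-0.1099) = 0.006001
V_1 = [(0.08929)(0.1356) - (-0.1099)(0.1282)]/D = 4.365 V
V_3 = [(0.1333)(0.1282) - (0.08929)(-0.1099)]/D = 4.483 V
I_R1 = (V_0 - V_1)/R1 = (5 - 4.365)/56 = 0.01133 A
|I_R1| = 0.01133 A

Final answer: |I_R1| = 0.01133 A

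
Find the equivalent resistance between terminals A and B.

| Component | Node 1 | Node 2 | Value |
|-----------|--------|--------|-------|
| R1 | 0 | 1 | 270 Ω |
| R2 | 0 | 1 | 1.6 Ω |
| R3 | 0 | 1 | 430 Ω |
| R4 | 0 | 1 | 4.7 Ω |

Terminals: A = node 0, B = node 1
Reduce the network between node 0 (A) and node 1 (B) by series/parallel combination:
  Rp1 = R1 ‖ R2 ‖ R3 ‖ R4 (parallel, all between nodes 0 and 1) = 1/(1/270 + 1/1.6 + 1/430 + 1/4.7) = 1.185 Ω
R_eq = 1.185 Ω

Final answer: 1.185 Ω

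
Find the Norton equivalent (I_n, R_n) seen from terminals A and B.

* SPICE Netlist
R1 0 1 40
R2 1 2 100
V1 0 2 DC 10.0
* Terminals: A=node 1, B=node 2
Find the Thévenin equivalent first; then I_n = V_th/R_th and R_n = R_th.
Step 1 — V_th is the open-circuit voltage V_A - V_B (nothing connected across the terminals).
Nodal analysis, taking node 2 as the 0 V reference.
Source V1 fixes V_0 = 10 V.
KCL at each unknown node (sum of currents leaving = 0; resistances in Ω):
  Node 1: (V_1 - 10)/40 + (V_1 - 0)/100 = 0
Collecting terms: 0.035 × V_1 = 0.25  =>  V_1 = 7.143 V
V_th = V_1 - V_2 = 7.143 - 0 = 7.143 V
Step 2 — R_th: zero the source — replace V1 by a short circuit (node 2 merges into node 0) — and find the resistance seen between A (node 1) and B (node 0).
Reduce the network between node 1 (A) and node 0 (B) by series/parallel combination:
  Rp1 = R1 ‖ R2 (parallel, both between nodes 0 and 1) = 1/(1/40 + 1/100) = 28.57 Ω
R_th = 28.57 Ω
I_n = V_th/R_th = 7.143/28.57 = 0.25 A, and R_n = R_th = 28.57 Ω

Final answer: I_n = 0.25 A, R_n = 28.57 Ω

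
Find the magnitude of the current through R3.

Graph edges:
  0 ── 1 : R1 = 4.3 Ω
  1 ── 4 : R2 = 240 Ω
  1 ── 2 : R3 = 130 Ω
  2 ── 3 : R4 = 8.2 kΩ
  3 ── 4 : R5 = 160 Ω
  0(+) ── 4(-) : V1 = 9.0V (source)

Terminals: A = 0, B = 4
Nodal analysis, taking node 4 as the 0 V reference.
Source V1 fixes V_0 = 9 V.
KCL at each unknown node (sum of currents leaving = 0; resistances in Ω):
  Node 1: (V_1 - 9)/4.3 + (V_1 - 0)/240 + (V_1 - V_2)/130 = 0
  Node 2: (V_2 - V_1)/130 + (V_2 - V_3)/8200 = 0
  Node 3: (V_3 - V_2)/8200 + (V_3 - 0)/160 = 0
Collecting terms (coefficients in siemens):
  0.2444·V_1 - 0.007692·V_2 = 2.093
  0.007814·V_2 - 0.007692·V_1 - 0.000122·V_3 = 0
  0.006372·V_3 - 0.000122·V_2 = 0
Solving these 3 simultaneous equations (Gaussian elimination) gives:
  V_1 = 8.837 V, V_2 = 8.702 V, V_3 = 0.1665 V
I_R3 = (V_1 - V_2)/R3 = (8.837 - 8.702)/130 = 0.001041 A
|I_R3| = 0.001041 A

Final answer: |I_R3| = 0.001041 A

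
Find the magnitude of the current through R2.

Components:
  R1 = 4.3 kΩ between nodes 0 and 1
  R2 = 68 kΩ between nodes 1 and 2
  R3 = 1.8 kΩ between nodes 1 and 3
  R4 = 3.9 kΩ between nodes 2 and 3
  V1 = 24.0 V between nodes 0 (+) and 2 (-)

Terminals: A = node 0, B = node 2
Nodal analysis, taking node 2 as the 0 V reference.
Source V1 fixes V_0 = 24 V.
KCL at each unknown node (sum of currents leaving = 0; resistances in Ω):
  Node 1: (V_1 - 24)/4300 + (V_1 - 0)/68000 + (V_1 - V_3)/1800 = 0
  Node 3: (V_3 - V_1)/1800 + (V_3 - 0)/3900 = 0
Collecting terms (coefficients in siemens):
  0.0008028·V_1 - 0.0005556·V_3 = 0.005581
  0.000812·V_3 - 0.0005556·V_1 = 0
Determinant D = (0.0008028)(0.000812) - (-0.0005556)(-0.0005556) = 0.0000003432
V_1 = [(0.005581)(0.000812) - (-0.0005556)(0)]/D = 13.2 V
V_3 = [(0.0008028)(0) - (0.005581)(-0.0005556)]/D = 9.034 V
I_R2 = (V_1 - V_2)/R2 = (13.2 - 0)/68000 = 0.0001942 A
|I_R2| = 0.0001942 A

Final answer: |I_R2| = 0.0001942 A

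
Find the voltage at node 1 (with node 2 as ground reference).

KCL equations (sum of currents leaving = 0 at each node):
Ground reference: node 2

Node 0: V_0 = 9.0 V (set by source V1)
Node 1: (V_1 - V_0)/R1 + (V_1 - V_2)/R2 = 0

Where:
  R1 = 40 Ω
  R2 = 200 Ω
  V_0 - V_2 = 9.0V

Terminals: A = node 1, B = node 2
Nodal analysis, taking node 2 as the 0 V reference.
Source V1 fixes V_0 = 9 V.
KCL at each unknown node (sum of currents leaving = 0; resistances in Ω):
  Node 1: (V_1 - 9)/40 + (V_1 - 0)/200 = 0
Collecting terms: 0.03 × V_1 = 0.225  =>  V_1 = 7.5 V
The requested potential is V_1 = 7.5 V.

Final answer: V_1 = 7.5 V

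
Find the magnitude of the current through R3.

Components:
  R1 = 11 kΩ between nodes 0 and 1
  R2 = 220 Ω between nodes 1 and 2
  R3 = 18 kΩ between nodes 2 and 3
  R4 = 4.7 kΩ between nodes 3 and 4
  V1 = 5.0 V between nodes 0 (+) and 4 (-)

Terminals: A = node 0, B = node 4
Nodal analysis, taking node 4 as the 0 V reference.
Source V1 fixes V_0 = 5 V.
KCL at each unknown node (sum of currents leaving = 0; resistances in Ω):
  Node 1: (V_1 - 5)/11000 + (V_1 - V_2)/220 = 0
  Node 2: (V_2 - V_1)/220 + (V_2 - V_3)/18000 = 0
  Node 3: (V_3 - V_2)/18000 + (V_3 - 0)/4700 = 0
Collecting terms (coefficients in siemens):
  0.004636·V_1 - 0.004545·V_2 = 0.0004545
  0.004601·V_2 - 0.004545·V_1 - 0.00005556·V_3 = 0
  0.0002683·V_3 - 0.00005556·V_2 = 0
Solving these 3 simultaneous equations (Gaussian elimination) gives:
  V_1 = 3.379 V, V_2 = 3.346 V, V_3 = 0.6928 V
I_R3 = (V_2 - V_3)/R3 = (3.346 - 0.6928)/18000 = 0.0001474 A
|I_R3| = 0.0001474 A

Final answer: |I_R3| = 0.0001474 A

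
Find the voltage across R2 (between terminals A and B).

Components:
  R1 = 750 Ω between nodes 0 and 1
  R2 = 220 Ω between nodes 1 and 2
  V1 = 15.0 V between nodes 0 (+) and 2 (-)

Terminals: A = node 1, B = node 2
R1 and R2 are in series across V1 (node 0 → node 1 → node 2), and the output A–B is taken across R2, so this is a voltage divider.
Series current: I = V1/(R1 + R2) = 15/(750 + 220) = 15/970 = 0.01546 A
V_R2 = I × R2 = V1 × R2/(R1 + R2) = 15 × 220/970 = 3.402 V

Final answer: 3.402 V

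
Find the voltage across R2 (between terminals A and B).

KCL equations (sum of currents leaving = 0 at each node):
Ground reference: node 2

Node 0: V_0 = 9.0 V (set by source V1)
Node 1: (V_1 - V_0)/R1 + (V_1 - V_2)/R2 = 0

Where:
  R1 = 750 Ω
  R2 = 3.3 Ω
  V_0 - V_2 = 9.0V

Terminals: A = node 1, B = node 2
R1 and R2 are in series across V1 (node 0 → node 1 → node 2), and the output A–B is taken across R2, so this is a voltage divider.
Series current: I = V1/(R1 + R2) = 9/(750 + 3.3) = 9/753.3 = 0.01195 A
V_R2 = I × R2 = V1 × R2/(R1 + R2) = 9 × 3.3/753.3 = 0.03943 V

Final answer: 0.03943 V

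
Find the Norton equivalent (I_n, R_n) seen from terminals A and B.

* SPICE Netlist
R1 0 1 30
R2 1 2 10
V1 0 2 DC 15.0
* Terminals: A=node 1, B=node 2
Find the Thévenin equivalent first; then I_n = V_th/R_th and R_n = R_th.
Step 1 — V_th is the open-circuit voltage V_A - V_B (nothing connected across the terminals).
Nodal analysis, taking node 2 as the 0 V reference.
Source V1 fixes V_0 = 15 V.
KCL at each unknown node (sum of currents leaving = 0; resistances in Ω):
  Node 1: (V_1 - 15)/30 + (V_1 - 0)/10 = 0
Collecting terms: 0.1333 × V_1 = 0.5  =>  V_1 = 3.75 V
V_th = V_1 - V_2 = 3.75 - 0 = 3.75 V
Step 2 — R_th: zero the source — replace V1 by a short circuit (node 2 merges into node 0) — and find the resistance seen between A (node 1) and B (node 0).
Reduce the network between node 1 (A) and node 0 (B) by series/parallel combination:
  Rp1 = R1 ‖ R2 (parallel, both between nodes 0 and 1) = 1/(1/30 + 1/10) = 7.5 Ω
R_th = 7.5 Ω
I_n = V_th/R_th = 3.75/7.5 = 0.5 A, and R_n = R_th = 7.5 Ω

Final answer: I_n = 0.5 A, R_n = 7.5 Ω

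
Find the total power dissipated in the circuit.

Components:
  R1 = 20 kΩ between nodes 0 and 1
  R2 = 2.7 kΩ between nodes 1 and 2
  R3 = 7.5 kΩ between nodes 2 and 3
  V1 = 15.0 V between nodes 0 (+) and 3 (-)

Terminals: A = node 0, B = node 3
Nodal analysis, taking node 3 as the 0 V reference.
Source V1 fixes V_0 = 15 V.
KCL at each unknown node (sum of currents leaving = 0; resistances in Ω):
  Node 1: (V_1 - 15)/20000 + (V_1 - V_2)/2700 = 0
  Node 2: (V_2 - V_1)/2700 + (V_2 - 0)/7500 = 0
Collecting terms (coefficients in siemens):
  0.0004204·V_1 - 0.0003704·V_2 = 0.00075
  0.0005037·V_2 - 0.0003704·V_1 = 0
Determinant D = (0.0004204)(0.0005037) - (-0.0003704)(-0.0003704) = 0.00000007457
V_1 = [(0.00075)(0.0005037) - (-0.0003704)(0)]/D = 5.066 V
V_2 = [(0.0004204)(0) - (0.00075)(-0.0003704)]/D = 3.725 V
Power in each resistor, P = (ΔV)²/R:
  P_R1 = (15 - 5.066)²/20000 = 0.004934 W
  P_R2 = (5.066 - 3.725)²/2700 = 0.0006661 W
  P_R3 = (3.725 - 0)²/7500 = 0.00185 W
P_total = P_R1 + P_R2 + P_R3 = 0.00745 W

Final answer: 0.00745 W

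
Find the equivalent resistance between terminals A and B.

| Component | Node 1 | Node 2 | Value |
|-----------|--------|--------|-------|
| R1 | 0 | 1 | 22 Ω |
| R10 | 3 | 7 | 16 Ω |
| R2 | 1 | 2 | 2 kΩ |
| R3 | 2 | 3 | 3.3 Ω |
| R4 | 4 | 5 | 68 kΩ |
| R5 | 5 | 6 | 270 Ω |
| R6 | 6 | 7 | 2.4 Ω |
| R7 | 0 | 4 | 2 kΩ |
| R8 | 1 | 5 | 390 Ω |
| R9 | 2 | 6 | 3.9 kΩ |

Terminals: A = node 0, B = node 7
The network is not a plain series/parallel combination. Inject a 1 A test current into terminal A (node 0) and return it from terminal B (node 7); then R_eq = V_A / (1 A).
Nodal analysis, taking node 7 as the 0 V reference.
Current source I_test pushes 1 A into node 0 and draws it out of node 7.
KCL at each unknown node (sum of currents leaving = 0; resistances in Ω):
  Node 0: (V_0 - V_1)/22 + (V_0 - V_4)/2000 - 1 = 0
  Node 1: (V_1 - V_0)/22 + (V_1 - V_2)/2000 + (V_1 - V_5)/390 = 0
  Node 2: (V_2 - V_1)/2000 + (V_2 - V_3)/3.3 + (V_2 - V_6)/3900 = 0
  Node 3: (V_3 - V_2)/3.3 + (V_3 - 0)/16 = 0
  Node 4: (V_4 - V_0)/2000 + (V_4 - V_5)/68000 = 0
  Node 5: (V_5 - V_1)/390 + (V_5 - V_4)/68000 + (V_5 - V_6)/270 = 0
  Node 6: (V_6 - V_2)/3900 + (V_6 - V_5)/270 + (V_6 - 0)/2.4 = 0
Collecting terms (coefficients in siemens):
  0.04595·V_0 - 0.04545·V_1 - 0.0005·V_4 = 1
  0.04852·V_1 - 0.04545·V_0 - 0.0005·V_2 - 0.002564·V_5 = 0
  0.3038·V_2 - 0.0005·V_1 - 0.303·V_3 - 0.0002564·V_6 = 0
  0.3655·V_3 - 0.303·V_2 = 0
  0.0005147·V_4 - 0.0005·V_0 - 0.00001471·V_5 = 0
  0.006283·V_5 - 0.002564·V_1 - 0.00001471·V_4 - 0.003704·V_6 = 0
  0.4206·V_6 - 0.0002564·V_2 - 0.003704·V_5 = 0
Solving these 7 simultaneous equations (Gaussian elimination) gives:
  V_0 = 519.4 V, V_1 = 497.5 V, V_2 = 4.74 V, V_3 = 3.93 V
  V_4 = 510.4 V, V_5 = 205.3 V, V_6 = 1.811 V
R_eq = V_0 / 1 A = 519.4 Ω

Final answer: 519.4 Ω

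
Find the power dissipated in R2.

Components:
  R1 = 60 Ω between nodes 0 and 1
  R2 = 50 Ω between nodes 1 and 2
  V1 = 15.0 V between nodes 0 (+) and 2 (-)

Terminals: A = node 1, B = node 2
Nodal analysis, taking node 2 as the 0 V reference.
Source V1 fixes V_0 = 15 V.
KCL at each unknown node (sum of currents leaving = 0; resistances in Ω):
  Node 1: (V_1 - 15)/60 + (V_1 - 0)/50 = 0
Collecting terms: 0.03667 × V_1 = 0.25  =>  V_1 = 6.818 V
I_R2 = (V_1 - V_2)/R2 = (6.818 - 0)/50 = 0.1364 A
P_R2 = I_R2² × R2 = (0.1364)² × 50 = 0.9298 W

Final answer: 0.9298 W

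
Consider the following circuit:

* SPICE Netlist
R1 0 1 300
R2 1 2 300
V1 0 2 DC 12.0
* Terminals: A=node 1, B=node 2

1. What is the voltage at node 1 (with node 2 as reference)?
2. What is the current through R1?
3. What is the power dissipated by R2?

Nodal analysis, taking node 2 as the 0 V reference.
Source V1 fixes V_0 = 12 V.
KCL at each unknown node (sum of currents leaving = 0; resistances in Ω):
  Node 1: (V_1 - 12)/300 + (V_1 - 0)/300 = 0
Collecting terms: 0.006667 × V_1 = 0.04  =>  V_1 = 6 V
Part 1:
  Read off the nodal solution: V_1 = 6 V
Part 2:
  I_R1 = (V_0 - V_1)/R1 = (12 - 6)/300 = 0.02 A
  Magnitude: I_R1 = 0.02 A
Part 3:
  I_R2 = (V_1 - V_2)/R2 = (6 - 0)/300 = 0.02 A
  P_R2 = I_R2² × R2 = (0.02)² × 300 = 0.12 W

Final answers:
1. V_1 = 6 V
2. I_R1 = 0.02 A
3. P_R2 = 0.12 W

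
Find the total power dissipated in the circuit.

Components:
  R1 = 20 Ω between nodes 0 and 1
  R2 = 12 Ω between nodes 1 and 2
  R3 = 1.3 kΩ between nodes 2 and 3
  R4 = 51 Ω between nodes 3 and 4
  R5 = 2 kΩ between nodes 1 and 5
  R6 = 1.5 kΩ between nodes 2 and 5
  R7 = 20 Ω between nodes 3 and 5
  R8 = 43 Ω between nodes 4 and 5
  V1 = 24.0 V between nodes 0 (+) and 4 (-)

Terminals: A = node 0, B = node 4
Nodal analysis, taking node 4 as the 0 V reference.
Source V1 fixes V_0 = 24 V.
KCL at each unknown node (sum of currents leaving = 0; resistances in Ω):
  Node 1: (V_1 - 24)/20 + (V_1 - V_2)/12 + (V_1 - V_5)/2000 = 0
  Node 2: (V_2 - V_1)/12 + (V_2 - V_3)/1300 + (V_2 - V_5)/1500 = 0
  Node 3: (V_3 - V_2)/1300 + (V_3 - 0)/51 + (V_3 - V_5)/20 = 0
  Node 5: (V_5 - V_1)/2000 + (V_5 - V_2)/1500 + (V_5 - V_3)/20 + (V_5 - 0)/43 = 0
Collecting terms (coefficients in siemens):
  0.1338·V_1 - 0.08333·V_2 - 0.0005·V_5 = 1.2
  0.08477·V_2 - 0.08333·V_1 - 0.0007692·V_3 - 0.0006667·V_5 = 0
  0.07038·V_3 - 0.0007692·V_2 - 0.05·V_5 = 0
  0.07442·V_5 - 0.0005·V_1 - 0.0006667·V_2 - 0.05·V_3 = 0
Solving these 4 simultaneous equations (Gaussian elimination) gives:
  V_1 = 23.15 V, V_2 = 22.78 V, V_3 = 0.9651 V, V_5 = 1.008 V
Power in each resistor, P = (ΔV)²/R:
  P_R1 = (24 - 23.15)²/20 = 0.03589 W
  P_R2 = (23.15 - 22.78)²/12 = 0.01175 W
  P_R3 = (22.78 - 0.9651)²/1300 = 0.366 W
  P_R4 = (0.9651 - 0)²/51 = 0.01826 W
  P_R5 = (23.15 - 1.008)²/2000 = 0.2452 W
  P_R6 = (22.78 - 1.008)²/1500 = 0.3159 W
  P_R7 = (0.9651 - 1.008)²/20 = 0.00009197 W
  P_R8 = (0 - 1.008)²/43 = 0.02363 W
P_total = P_R1 + P_R2 + P_R3 + P_R4 + P_R5 + P_R6 + P_R7 + P_R8 = 1.017 W

Final answer: 1.017 W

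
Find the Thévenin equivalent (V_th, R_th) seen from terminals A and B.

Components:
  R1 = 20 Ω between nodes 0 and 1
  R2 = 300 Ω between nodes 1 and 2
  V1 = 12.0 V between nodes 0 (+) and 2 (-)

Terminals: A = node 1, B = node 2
Step 1 — V_th is the open-circuit voltage V_A - V_B (nothing connected across the terminals).
Nodal analysis, taking node 2 as the 0 V reference.
Source V1 fixes V_0 = 12 V.
KCL at each unknown node (sum of currents leaving = 0; resistances in Ω):
  Node 1: (V_1 - 12)/20 + (V_1 - 0)/300 = 0
Collecting terms: 0.05333 × V_1 = 0.6  =>  V_1 = 11.25 V
V_th = V_1 - V_2 = 11.25 - 0 = 11.25 V
Step 2 — R_th: zero the source — replace V1 by a short circuit (node 2 merges into node 0) — and find the resistance seen between A (node 1) and B (node 0).
Reduce the network between node 1 (A) and node 0 (B) by series/parallel combination:
  Rp1 = R1 ‖ R2 (parallel, both between nodes 0 and 1) = 1/(1/20 + 1/300) = 18.75 Ω
R_th = 18.75 Ω

Final answer: V_th = 11.25 V, R_th = 18.75 Ω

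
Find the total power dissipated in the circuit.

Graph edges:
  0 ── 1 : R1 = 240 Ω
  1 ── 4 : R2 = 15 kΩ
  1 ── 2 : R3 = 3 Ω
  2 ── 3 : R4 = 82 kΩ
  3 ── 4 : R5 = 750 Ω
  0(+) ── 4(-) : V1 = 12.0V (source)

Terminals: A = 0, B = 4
Nodal analysis, taking node 4 as the 0 V reference.
Source V1 fixes V_0 = 12 V.
KCL at each unknown node (sum of currents leaving = 0; resistances in Ω):
  Node 1: (V_1 - 12)/240 + (V_1 - 0)/15000 + (V_1 - V_2)/3 = 0
  Node 2: (V_2 - V_1)/3 + (V_2 - V_3)/82000 = 0
  Node 3: (V_3 - V_2)/82000 + (V_3 - 0)/750 = 0
Collecting terms (coefficients in siemens):
  0.3376·V_1 - 0.3333·V_2 = 0.05
  0.3333·V_2 - 0.3333·V_1 - 0.0000122·V_3 = 0
  0.001346·V_3 - 0.0000122·V_2 = 0
Solving these 3 simultaneous equations (Gaussian elimination) gives:
  V_1 = 11.78 V, V_2 = 11.78 V, V_3 = 0.1067 V
Power in each resistor, P = (ΔV)²/R:
  P_R1 = (12 - 11.78)²/240 = 0.0002065 W
  P_R2 = (11.78 - 0)²/15000 = 0.009247 W
  P_R3 = (11.78 - 11.78)²/3 = 0.00000006076 W
  P_R4 = (11.78 - 0.1067)²/82000 = 0.001661 W
  P_R5 = (0.1067 - 0)²/750 = 0.00001519 W
P_total = P_R1 + P_R2 + P_R3 + P_R4 + P_R5 = 0.01113 W

Final answer: 0.01113 W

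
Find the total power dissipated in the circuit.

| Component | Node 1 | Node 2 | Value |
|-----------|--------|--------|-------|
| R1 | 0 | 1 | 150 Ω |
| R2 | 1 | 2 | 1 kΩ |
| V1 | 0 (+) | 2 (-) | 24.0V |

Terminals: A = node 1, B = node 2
Nodal analysis, taking node 2 as the 0 V reference.
Source V1 fixes V_0 = 24 V.
KCL at each unknown node (sum of currents leaving = 0; resistances in Ω):
  Node 1: (V_1 - 24)/150 + (V_1 - 0)/1000 = 0
Collecting terms: 0.007667 × V_1 = 0.16  =>  V_1 = 20.87 V
Power in each resistor, P = (ΔV)²/R:
  P_R1 = (24 - 20.87)²/150 = 0.06533 W
  P_R2 = (20.87 - 0)²/1000 = 0.4355 W
P_total = P_R1 + P_R2 = 0.5009 W

Final answer: 0.5009 W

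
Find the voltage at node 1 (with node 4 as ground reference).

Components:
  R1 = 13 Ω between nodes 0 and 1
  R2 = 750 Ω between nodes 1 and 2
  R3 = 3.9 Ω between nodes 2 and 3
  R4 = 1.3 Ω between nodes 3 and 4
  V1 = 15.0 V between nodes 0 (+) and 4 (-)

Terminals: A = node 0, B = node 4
Nodal analysis, taking node 4 as the 0 V reference.
Source V1 fixes V_0 = 15 V.
KCL at each unknown node (sum of currents leaving = 0; resistances in Ω):
  Node 1: (V_1 - 15)/13 + (V_1 - V_2)/750 = 0
  Node 2: (V_2 - V_1)/750 + (V_2 - V_3)/3.9 = 0
  Node 3: (V_3 - V_2)/3.9 + (V_3 - 0)/1.3 = 0
Collecting terms (coefficients in siemens):
  0.07826·V_1 - 0.001333·V_2 = 1.154
  0.2577·V_2 - 0.001333·V_1 - 0.2564·V_3 = 0
  1.026·V_3 - 0.2564·V_2 = 0
Solving these 3 simultaneous equations (Gaussian elimination) gives:
  V_1 = 14.75 V, V_2 = 0.1015 V, V_3 = 0.02538 V
The requested potential is V_1 = 14.75 V.

Final answer: V_1 = 14.75 V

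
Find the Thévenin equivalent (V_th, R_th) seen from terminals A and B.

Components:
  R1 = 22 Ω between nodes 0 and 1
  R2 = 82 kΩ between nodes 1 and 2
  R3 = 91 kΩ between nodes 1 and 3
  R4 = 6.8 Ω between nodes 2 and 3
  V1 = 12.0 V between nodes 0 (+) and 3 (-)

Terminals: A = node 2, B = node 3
Step 1 — V_th is the open-circuit voltage V_A - V_B (nothing connected across the terminals).
Nodal analysis, taking node 3 as the 0 V reference.
Source V1 fixes V_0 = 12 V.
KCL at each unknown node (sum of currents leaving = 0; resistances in Ω):
  Node 1: (V_1 - 12)/22 + (V_1 - V_2)/82000 + (V_1 - 0)/91000 = 0
  Node 2: (V_2 - V_1)/82000 + (V_2 - 0)/6.8 = 0
Collecting terms (coefficients in siemens):
  0.04548·V_1 - 0.0000122·V_2 = 0.5455
  0.1471·V_2 - 0.0000122·V_1 = 0
Determinant D = (0.04548)(0.1471) - (-0.0000122)(-0.0000122) = 0.006688
V_1 = [(0.5455)(0.1471) - (-0.0000122)(0)]/D = 11.99 V
V_2 = [(0.04548)(0) - (0.5455)(-0.0000122)]/D = 0.0009945 V
V_th = V_2 - V_3 = 0.0009945 - 0 = 0.0009945 V
Step 2 — R_th: zero the source — replace V1 by a short circuit (node 3 merges into node 0) — and find the resistance seen between A (node 2) and B (node 0).
Reduce the network between node 2 (A) and node 0 (B) by series/parallel combination:
  Rp1 = R1 ‖ R3 (parallel, both between nodes 0 and 1) = 1/(1/22 + 1/91000) = 21.99 Ω
  Rs1 = R2 + Rp1 (series, joined only at node 1) = 82000 + 21.99 = 82020 Ω
  Rp2 = R4 ‖ Rs1 (parallel, both between nodes 0 and 2) = 1/(1/6.8 + 1/82020) = 6.799 Ω
R_th = 6.799 Ω

Final answer: V_th = 0.0009945 V, R_th = 6.799 Ω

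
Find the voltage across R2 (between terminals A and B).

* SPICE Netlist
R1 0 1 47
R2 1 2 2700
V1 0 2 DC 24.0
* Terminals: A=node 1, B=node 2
R1 and R2 are in series across V1 (node 0 → node 1 → node 2), and the output A–B is taken across R2, so this is a voltage divider.
Series current: I = V1/(R1 + R2) = 24/(47 + 2700) = 24/2747 = 0.008737 A
V_R2 = I × R2 = V1 × R2/(R1 + R2) = 24 × 2700/2747 = 23.59 V

Final answer: 23.59 V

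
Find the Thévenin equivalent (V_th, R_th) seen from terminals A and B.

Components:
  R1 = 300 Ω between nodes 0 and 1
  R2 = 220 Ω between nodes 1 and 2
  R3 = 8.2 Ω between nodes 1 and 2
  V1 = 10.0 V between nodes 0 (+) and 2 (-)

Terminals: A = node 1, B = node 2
Step 1 — V_th is the open-circuit voltage V_A - V_B (nothing connected across the terminals).
Nodal analysis, taking node 2 as the 0 V reference.
Source V1 fixes V_0 = 10 V.
KCL at each unknown node (sum of currents leaving = 0; resistances in Ω):
  Node 1: (V_1 - 10)/300 + (V_1 - 0)/220 + (V_1 - 0)/8.2 = 0
Collecting terms: 0.1298 × V_1 = 0.03333  =>  V_1 = 0.2567 V
V_th = V_1 - V_2 = 0.2567 - 0 = 0.2567 V
Step 2 — R_th: zero the source — replace V1 by a short circuit (node 2 merges into node 0) — and find the resistance seen between A (node 1) and B (node 0).
Reduce the network between node 1 (A) and node 0 (B) by series/parallel combination:
  Rp1 = R1 ‖ R2 ‖ R3 (parallel, all between nodes 0 and 1) = 1/(1/300 + 1/220 + 1/8.2) = 7.702 Ω
R_th = 7.702 Ω

Final answer: V_th = 0.2567 V, R_th = 7.702 Ω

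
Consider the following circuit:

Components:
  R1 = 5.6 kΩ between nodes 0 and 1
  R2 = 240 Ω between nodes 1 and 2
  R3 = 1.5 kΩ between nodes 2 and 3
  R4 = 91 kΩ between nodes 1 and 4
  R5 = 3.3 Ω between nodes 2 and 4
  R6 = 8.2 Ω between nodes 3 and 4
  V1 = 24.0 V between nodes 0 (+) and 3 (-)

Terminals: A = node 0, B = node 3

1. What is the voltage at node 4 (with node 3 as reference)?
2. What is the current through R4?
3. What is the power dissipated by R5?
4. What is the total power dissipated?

Nodal analysis, taking node 3 as the 0 V reference.
Source V1 fixes V_0 = 24 V.
KCL at each unknown node (sum of currents leaving = 0; resistances in Ω):
  Node 1: (V_1 - 24)/5600 + (V_1 - V_2)/240 + (V_1 - V_4)/91000 = 0
  Node 2: (V_2 - V_1)/240 + (V_2 - 0)/1500 + (V_2 - V_4)/3.3 = 0
  Node 4: (V_4 - V_1)/91000 + (V_4 - V_2)/3.3 + (V_4 - 0)/8.2 = 0
Collecting terms (coefficients in siemens):
  0.004356·V_1 - 0.004167·V_2 - 0.00001099·V_4 = 0.004286
  0.3079·V_2 - 0.004167·V_1 - 0.303·V_4 = 0
  0.425·V_4 - 0.00001099·V_1 - 0.303·V_2 = 0
Solving these 3 simultaneous equations (Gaussian elimination) gives:
  V_1 = 1.029 V, V_2 = 0.04678 V, V_4 = 0.03338 V
Part 1:
  Read off the nodal solution: V_4 = 0.03338 V
Part 2:
  I_R4 = (V_1 - V_4)/R4 = (1.029 - 0.03338)/91000 = 0.00001094 A
  Magnitude: I_R4 = 0.00001094 A
Part 3:
  I_R5 = (V_2 - V_4)/R5 = (0.04678 - 0.03338)/3.3 = 0.00406 A
  P_R5 = I_R5² × R5 = (0.00406)² × 3.3 = 0.00005439 W
Part 4:
  Power in each resistor, P = (ΔV)²/R:
    P_R1 = (24 - 1.029)²/5600 = 0.09423 W
    P_R2 = (1.029 - 0.04678)²/240 = 0.004017 W
    P_R3 = (0.04678 - 0)²/1500 = 0.000001459 W
    P_R4 = (1.029 - 0.03338)²/91000 = 0.00001089 W
    P_R5 = (0.04678 - 0.03338)²/3.3 = 0.00005439 W
    P_R6 = (0 - 0.03338)²/8.2 = 0.0001359 W
  P_total = P_R1 + P_R2 + P_R3 + P_R4 + P_R5 + P_R6 = 0.09845 W

Final answers:
1. V_4 = 0.03338 V
2. I_R4 = 1.094e-05 A
3. P_R5 = 5.439e-05 W
4. P_total = 0.09845 W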